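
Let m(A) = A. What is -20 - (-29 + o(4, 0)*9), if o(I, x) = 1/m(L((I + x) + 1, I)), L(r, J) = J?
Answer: 27/4 ≈ 6.7500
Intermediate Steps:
o(I, x) = 1/I
-20 - (-29 + o(4, 0)*9) = -20 - (-29 + 9/4) = -20 - 1*(-107/4) = -20 + 107/4 = 27/4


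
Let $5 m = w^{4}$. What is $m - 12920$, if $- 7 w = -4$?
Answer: $- \frac{155104344}{12005} \approx -12920.0$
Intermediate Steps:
$w = \frac{4}{7}$ ($w = \left(- \frac{1}{7}\right) \left(-4\right) = \frac{4}{7} \approx 0.57143$)
$m = \frac{256}{12005}$ ($m = \frac{\left(\frac{4}{7}\right)^{4}}{5} = \frac{1}{5} \cdot \frac{256}{2401} = \frac{256}{12005} \approx 0.021324$)
$m - 12920 = \frac{256}{12005} - 12920 = - \frac{155104344}{12005}$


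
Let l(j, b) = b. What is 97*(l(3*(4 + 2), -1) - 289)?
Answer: -28130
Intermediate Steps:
97*(l(3*(4 + 2), -1) - 289) = 97*(-1 - 289) = 97*(-290) = -28130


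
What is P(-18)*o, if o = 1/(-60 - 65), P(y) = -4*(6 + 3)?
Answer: 36/125 ≈ 0.28800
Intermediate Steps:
P(y) = -36 (P(y) = -4*9 = -36)
o = -1/125 (o = 1/(-125) = -1/125 ≈ -0.0080000)
P(-18)*o = -36*(-1/125) = 36/125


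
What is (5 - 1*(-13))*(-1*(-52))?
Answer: 936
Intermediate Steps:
(5 - 1*(-13))*(-1*(-52)) = (5 + 13)*52 = 18*52 = 936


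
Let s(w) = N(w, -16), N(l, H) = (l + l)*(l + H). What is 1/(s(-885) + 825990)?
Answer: 1/2420760 ≈ 4.1309e-7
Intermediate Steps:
N(l, H) = 2*l*(H + l) (N(l, H) = (2*l)*(H + l) = 2*l*(H + l))
s(w) = 2*w*(-16 + w)
1/(s(-885) + 825990) = 1/(2*(-885)*(-16 - 885) + 825990) = 1/(2*(-885)*(-901) + 825990) = 1/(1594770 + 825990) = 1/2420760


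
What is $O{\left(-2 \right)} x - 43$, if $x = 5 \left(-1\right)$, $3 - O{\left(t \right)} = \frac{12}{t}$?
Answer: $-88$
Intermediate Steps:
$O{\left(t \right)} = 3 - \frac{12}{t}$
$x = -5$
$O{\left(-2 \right)} x - 43 = \left(3 - \frac{12}{-2}\right) \left(-5\right) - 43 = \left(3 - -6\right) \left(-5\right) - 43 = \left(3 + 6\right) \left(-5\right) - 43 = 9 \left(-5\right) - 43 = -45 - 43 = -88$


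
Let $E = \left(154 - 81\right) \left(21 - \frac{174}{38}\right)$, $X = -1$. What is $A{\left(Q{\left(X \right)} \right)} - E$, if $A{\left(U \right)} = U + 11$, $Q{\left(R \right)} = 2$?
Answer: $- \frac{22529}{19} \approx -1185.7$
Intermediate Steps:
$A{\left(U \right)} = 11 + U$
$E = \frac{22776}{19}$ ($E = 73 \left(21 - \frac{87}{19}\right) = 73 \cdot \frac{312}{19} = \frac{22776}{19} \approx 1198.7$)
$A{\left(Q{\left(X \right)} \right)} - E = \left(11 + 2\right) - \frac{22776}{19} = 13 - \frac{22776}{19} = - \frac{22529}{19}$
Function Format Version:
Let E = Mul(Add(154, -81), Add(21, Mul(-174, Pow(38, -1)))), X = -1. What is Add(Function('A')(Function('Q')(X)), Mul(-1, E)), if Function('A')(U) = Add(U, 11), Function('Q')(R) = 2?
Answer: Rational(-22529, 19) ≈ -1185.7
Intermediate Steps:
Function('A')(U) = Add(11, U)
E = Rational(22776, 19) (E = Mul(73, Add(21, Mul(-174, Rational(1, 38)))) = Mul(73, Add(21, Rational(-87, 19))) = Mul(73, Rational(312, 19)) = Rational(22776, 19) ≈ 1198.7)
Add(Function('A')(Function('Q')(X)), Mul(-1, E)) = Add(Add(11, 2), Mul(-1, Rational(22776, 19))) = Add(13, Rational(-22776, 19)) = Rational(-22529, 19)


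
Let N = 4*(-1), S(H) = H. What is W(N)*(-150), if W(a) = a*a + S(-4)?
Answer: -1800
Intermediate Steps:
N = -4
W(a) = -4 + a² (W(a) = a*a - 4 = a² - 4 = -4 + a²)
W(N)*(-150) = (-4 + (-4)²)*(-150) = (-4 + 16)*(-150) = 12*(-150) = -1800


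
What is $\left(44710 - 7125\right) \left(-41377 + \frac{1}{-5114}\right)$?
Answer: $- \frac{7953060380715}{5114} \approx -1.5552 \cdot 10^{9}$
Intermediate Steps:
$\left(44710 - 7125\right) \left(-41377 + \frac{1}{-5114}\right) = 37585 \left(-41377 - \frac{1}{5114}\right) = 37585 \left(- \frac{211601979}{5114}\right) = - \frac{7953060380715}{5114}$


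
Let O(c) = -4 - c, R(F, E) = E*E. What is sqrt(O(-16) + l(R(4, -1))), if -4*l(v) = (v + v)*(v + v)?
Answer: sqrt(11) ≈ 3.3166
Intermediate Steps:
R(F, E) = E**2
l(v) = -v**2 (l(v) = -(v + v)*(v + v)/4 = -2*v*2*v/4 = -v**2)
sqrt(O(-16) + l(R(4, -1))) = sqrt((-4 - 1*(-16)) - ((-1)**2)**2) = sqrt((-4 + 16) - 1*1**2) = sqrt(12 - 1*1) = sqrt(12 - 1) = sqrt(11)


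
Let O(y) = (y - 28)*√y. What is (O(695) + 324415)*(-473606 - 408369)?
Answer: -286125919625 - 588277325*√695 ≈ -3.0163e+11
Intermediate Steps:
O(y) = √y*(-28 + y) (O(y) = (-28 + y)*√y = √y*(-28 + y))
(O(695) + 324415)*(-473606 - 408369) = (√695*(-28 + 695) + 324415)*(-473606 - 408369) = (√695*667 + 324415)*(-881975) = (667*√695 + 324415)*(-881975) = (324415 + 667*√695)*(-881975) = -286125919625 - 588277325*√695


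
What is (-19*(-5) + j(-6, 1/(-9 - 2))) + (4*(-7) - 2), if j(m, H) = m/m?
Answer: 66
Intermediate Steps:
j(m, H) = 1
(-19*(-5) + j(-6, 1/(-9 - 2))) + (4*(-7) - 2) = (-19*(-5) + 1) + (4*(-7) - 2) = (95 + 1) + (-28 - 2) = 96 - 30 = 66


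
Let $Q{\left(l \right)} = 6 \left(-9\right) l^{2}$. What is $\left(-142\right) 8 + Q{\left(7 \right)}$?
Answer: $-3782$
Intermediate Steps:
$Q{\left(l \right)} = - 54 l^{2}$
$\left(-142\right) 8 + Q{\left(7 \right)} = \left(-142\right) 8 - 54 \cdot 7^{2} = -1136 - 2646 = -3782$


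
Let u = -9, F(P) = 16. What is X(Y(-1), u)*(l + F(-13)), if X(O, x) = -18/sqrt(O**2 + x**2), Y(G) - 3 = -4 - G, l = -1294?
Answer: 2556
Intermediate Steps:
Y(G) = -1 - G (Y(G) = 3 + (-4 - G) = -1 - G)
X(O, x) = -18/sqrt(O**2 + x**2)
X(Y(-1), u)*(l + F(-13)) = (-18/sqrt((-1 - 1*(-1))**2 + (-9)**2))*(-1294 + 16) = -18/sqrt((-1 + 1)**2 + 81)*(-1278) = -18/sqrt(0**2 + 81)*(-1278) = -18/sqrt(0 + 81)*(-1278) = -18/sqrt(81)*(-1278) = -18*1/9*(-1278) = -2*(-1278) = 2556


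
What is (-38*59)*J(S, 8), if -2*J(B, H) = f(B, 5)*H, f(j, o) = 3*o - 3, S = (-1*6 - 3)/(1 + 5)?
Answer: 107616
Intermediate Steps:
S = -3/2 (S = (-6 - 3)/6 = -9*⅙ = -3/2 ≈ -1.5000)
f(j, o) = -3 + 3*o
J(B, H) = -6*H (J(B, H) = -(-3 + 3*5)*H/2 = -(-3 + 15)*H/2 = -6*H)
(-38*59)*J(S, 8) = (-38*59)*(-6*8) = -2242*(-48) = 107616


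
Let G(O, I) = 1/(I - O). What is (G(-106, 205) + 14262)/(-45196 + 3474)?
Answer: -4435483/12975542 ≈ -0.34183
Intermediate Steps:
(G(-106, 205) + 14262)/(-45196 + 3474) = (1/(205 - 1*(-106)) + 14262)/(-45196 + 3474) = (1/(205 + 106) + 14262)/(-41722) = (1/311 + 14262)*(-1/41722) = (4435483/311)*(-1/41722) = -4435483/12975542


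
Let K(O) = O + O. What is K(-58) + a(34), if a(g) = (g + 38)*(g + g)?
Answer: 4780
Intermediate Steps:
K(O) = 2*O
a(g) = 2*g*(38 + g) (a(g) = (38 + g)*(2*g) = 2*g*(38 + g))
K(-58) + a(34) = 2*(-58) + 2*34*(38 + 34) = -116 + 2*34*72 = -116 + 4896 = 4780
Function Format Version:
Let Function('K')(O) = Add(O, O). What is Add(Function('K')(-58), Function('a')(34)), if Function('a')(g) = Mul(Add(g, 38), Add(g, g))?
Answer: 4780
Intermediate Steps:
Function('K')(O) = Mul(2, O)
Function('a')(g) = Mul(2, g, Add(38, g)) (Function('a')(g) = Mul(Add(38, g), Mul(2, g)) = Mul(2, g, Add(38, g)))
Add(Function('K')(-58), Function('a')(34)) = Add(Mul(2, -58), Mul(2, 34, Add(38, 34))) = Add(-116, Mul(2, 34, 72)) = Add(-116, 4896) = 4780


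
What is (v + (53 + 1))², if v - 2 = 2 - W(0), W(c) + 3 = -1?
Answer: 3844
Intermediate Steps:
W(c) = -4 (W(c) = -3 - 1 = -4)
v = 8 (v = 2 + (2 - 1*(-4)) = 2 + (2 + 4) = 2 + 6 = 8)
(v + (53 + 1))² = (8 + (53 + 1))² = (8 + 54)² = 62² = 3844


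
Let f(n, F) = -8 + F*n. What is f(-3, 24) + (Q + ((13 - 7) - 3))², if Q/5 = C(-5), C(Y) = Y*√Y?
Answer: -3196 - 150*I*√5 ≈ -3196.0 - 335.41*I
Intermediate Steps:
C(Y) = Y^(3/2)
Q = -25*I*√5 (Q = 5*(-5)^(3/2) = 5*(-5*I*√5) = -25*I*√5 ≈ -55.902*I)
f(-3, 24) + (Q + ((13 - 7) - 3))² = (-8 + 24*(-3)) + (-25*I*√5 + ((13 - 7) - 3))² = (-8 - 72) + (-25*I*√5 + (6 - 3))² = -80 + (-25*I*√5 + 3)² = -80 + (3 - 25*I*√5)²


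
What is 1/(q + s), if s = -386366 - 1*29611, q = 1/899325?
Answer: -899325/374098515524 ≈ -2.4040e-6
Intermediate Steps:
q = 1/899325 ≈ 1.1119e-6
s = -415977 (s = -386366 - 29611 = -415977)
1/(q + s) = 1/(1/899325 - 415977) = 1/(-374098515524/899325) = -899325/374098515524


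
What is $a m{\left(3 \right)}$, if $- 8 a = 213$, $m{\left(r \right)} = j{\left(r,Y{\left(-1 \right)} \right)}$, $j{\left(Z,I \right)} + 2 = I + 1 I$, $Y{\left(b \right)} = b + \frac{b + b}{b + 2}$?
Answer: $213$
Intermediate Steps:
$Y{\left(b \right)} = b + \frac{2 b}{2 + b}$
$j{\left(Z,I \right)} = -2 + 2 I$ ($j{\left(Z,I \right)} = -2 + \left(I + 1 I\right) = -2 + \left(I + I\right) = -2 + 2 I$)
$m{\left(r \right)} = -8$ ($m{\left(r \right)} = -2 + 2 \left(- \frac{4 - 1}{2 - 1}\right) = -2 + 2 \left(\left(-1\right) 1^{-1} \cdot 3\right) = -2 + 2 \left(\left(-1\right) 1 \cdot 3\right) = -2 + 2 \left(-3\right) = -2 - 6 = -8$)
$a = - \frac{213}{8}$ ($a = \left(- \frac{1}{8}\right) 213 = - \frac{213}{8} \approx -26.625$)
$a m{\left(3 \right)} = \left(- \frac{213}{8}\right) \left(-8\right) = 213$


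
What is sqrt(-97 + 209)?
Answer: 4*sqrt(7) ≈ 10.583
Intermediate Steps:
sqrt(-97 + 209) = sqrt(112) = 4*sqrt(7)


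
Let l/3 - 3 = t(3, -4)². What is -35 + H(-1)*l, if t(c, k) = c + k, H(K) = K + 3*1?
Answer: -11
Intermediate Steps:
H(K) = 3 + K (H(K) = K + 3 = 3 + K)
l = 12 (l = 9 + 3*(3 - 4)² = 9 + 3*(-1)² = 9 + 3*1 = 9 + 3 = 12)
-35 + H(-1)*l = -35 + (3 - 1)*12 = -35 + 2*12 = -35 + 24 = -11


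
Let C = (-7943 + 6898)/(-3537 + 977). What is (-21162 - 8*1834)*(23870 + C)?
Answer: -218975285133/256 ≈ -8.5537e+8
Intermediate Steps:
C = 209/512 (C = -1045/(-2560) = -1045*(-1/2560) = 209/512 ≈ 0.40820)
(-21162 - 8*1834)*(23870 + C) = (-21162 - 8*1834)*(23870 + 209/512) = (-21162 - 14672)*(12221649/512) = -35834*12221649/512 = -218975285133/256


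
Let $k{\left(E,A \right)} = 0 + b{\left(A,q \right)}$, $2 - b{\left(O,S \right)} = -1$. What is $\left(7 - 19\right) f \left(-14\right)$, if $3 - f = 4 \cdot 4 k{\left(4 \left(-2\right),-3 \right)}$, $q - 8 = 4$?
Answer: $-7560$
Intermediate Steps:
$q = 12$ ($q = 8 + 4 = 12$)
$b{\left(O,S \right)} = 3$ ($b{\left(O,S \right)} = 2 - -1 = 2 + 1 = 3$)
$k{\left(E,A \right)} = 3$ ($k{\left(E,A \right)} = 0 + 3 = 3$)
$f = -45$ ($f = 3 - 4 \cdot 4 \cdot 3 = 3 - 16 \cdot 3 = 3 - 48 = -45$)
$\left(7 - 19\right) f \left(-14\right) = \left(7 - 19\right) \left(-45\right) \left(-14\right) = \left(-12\right) \left(-45\right) \left(-14\right) = 540 \left(-14\right) = -7560$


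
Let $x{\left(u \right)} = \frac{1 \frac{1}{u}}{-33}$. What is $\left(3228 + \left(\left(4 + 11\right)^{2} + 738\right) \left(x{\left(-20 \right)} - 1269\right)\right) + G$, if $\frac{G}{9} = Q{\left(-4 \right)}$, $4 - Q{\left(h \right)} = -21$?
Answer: $- \frac{268090359}{220} \approx -1.2186 \cdot 10^{6}$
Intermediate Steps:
$Q{\left(h \right)} = 25$ ($Q{\left(h \right)} = 4 - -21 = 4 + 21 = 25$)
$G = 225$ ($G = 9 \cdot 25 = 225$)
$x{\left(u \right)} = - \frac{1}{33 u}$ ($x{\left(u \right)} = \frac{1}{u} \left(- \frac{1}{33}\right) = - \frac{1}{33 u}$)
$\left(3228 + \left(\left(4 + 11\right)^{2} + 738\right) \left(x{\left(-20 \right)} - 1269\right)\right) + G = \left(3228 + \left(\left(4 + 11\right)^{2} + 738\right) \left(- \frac{1}{33 \left(-20\right)} - 1269\right)\right) + 225 = \left(3228 + \left(15^{2} + 738\right) \left(\left(- \frac{1}{33}\right) \left(- \frac{1}{20}\right) - 1269\right)\right) + 225 = \left(3228 + \left(225 + 738\right) \left(\frac{1}{660} - 1269\right)\right) + 225 = \left(3228 + 963 \left(- \frac{837539}{660}\right)\right) + 225 = \left(3228 - \frac{268850019}{220}\right) + 225 = - \frac{268139859}{220} + 225 = - \frac{268090359}{220}$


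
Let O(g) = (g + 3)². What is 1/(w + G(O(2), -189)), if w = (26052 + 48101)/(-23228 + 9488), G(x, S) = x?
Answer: 13740/269347 ≈ 0.051012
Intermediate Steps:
O(g) = (3 + g)²
w = -74153/13740 (w = 74153/(-13740) = 74153*(-1/13740) = -74153/13740 ≈ -5.3969)
1/(w + G(O(2), -189)) = 1/(-74153/13740 + (3 + 2)²) = 1/(-74153/13740 + 5²) = 1/(-74153/13740 + 25) = 1/(269347/13740) = 13740/269347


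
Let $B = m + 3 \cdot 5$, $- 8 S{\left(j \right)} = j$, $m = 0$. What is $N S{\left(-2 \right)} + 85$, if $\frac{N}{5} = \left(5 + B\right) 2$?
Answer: $135$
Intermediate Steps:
$S{\left(j \right)} = - \frac{j}{8}$
$B = 15$ ($B = 0 + 3 \cdot 5 = 0 + 15 = 15$)
$N = 200$ ($N = 5 \left(5 + 15\right) 2 = 5 \cdot 20 \cdot 2 = 5 \cdot 40 = 200$)
$N S{\left(-2 \right)} + 85 = 200 \left(\left(- \frac{1}{8}\right) \left(-2\right)\right) + 85 = 200 \cdot \frac{1}{4} + 85 = 50 + 85 = 135$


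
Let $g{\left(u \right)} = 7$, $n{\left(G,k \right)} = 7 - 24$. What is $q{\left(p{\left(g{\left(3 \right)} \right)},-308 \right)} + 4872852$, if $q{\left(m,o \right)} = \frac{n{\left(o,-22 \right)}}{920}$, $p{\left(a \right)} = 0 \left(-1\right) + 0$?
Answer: $\frac{4483023823}{920} \approx 4.8728 \cdot 10^{6}$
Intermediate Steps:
$n{\left(G,k \right)} = -17$ ($n{\left(G,k \right)} = 7 - 24 = -17$)
$p{\left(a \right)} = 0$ ($p{\left(a \right)} = 0 + 0 = 0$)
$q{\left(m,o \right)} = - \frac{17}{920}$
$q{\left(p{\left(g{\left(3 \right)} \right)},-308 \right)} + 4872852 = - \frac{17}{920} + 4872852 = \frac{4483023823}{920}$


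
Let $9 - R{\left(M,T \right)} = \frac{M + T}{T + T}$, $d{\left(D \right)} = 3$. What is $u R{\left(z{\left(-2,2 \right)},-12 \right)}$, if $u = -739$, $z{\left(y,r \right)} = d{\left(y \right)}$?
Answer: $- \frac{50991}{8} \approx -6373.9$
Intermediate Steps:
$z{\left(y,r \right)} = 3$
$R{\left(M,T \right)} = 9 - \frac{M + T}{2 T}$ ($R{\left(M,T \right)} = 9 - \frac{M + T}{T + T} = 9 - \frac{M + T}{2 T}$)
$u R{\left(z{\left(-2,2 \right)},-12 \right)} = - 739 \frac{\left(-1\right) 3 + 17 \left(-12\right)}{2 \left(-12\right)} = - 739 \cdot \frac{1}{2} \left(- \frac{1}{12}\right) \left(-3 - 204\right) = - 739 \cdot \frac{1}{2} \left(- \frac{1}{12}\right) \left(-207\right) = \left(-739\right) \frac{69}{8} = - \frac{50991}{8}$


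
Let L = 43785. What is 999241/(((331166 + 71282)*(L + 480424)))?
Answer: 999241/210966863632 ≈ 4.7365e-6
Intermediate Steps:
999241/(((331166 + 71282)*(L + 480424))) = 999241/(((331166 + 71282)*(43785 + 480424))) = 999241/((402448*524209)) = 999241/210966863632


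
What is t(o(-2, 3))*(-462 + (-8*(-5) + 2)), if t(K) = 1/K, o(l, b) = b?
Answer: -140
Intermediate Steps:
t(o(-2, 3))*(-462 + (-8*(-5) + 2)) = (-462 + (-8*(-5) + 2))/3 = (-462 + (40 + 2))/3 = (-462 + 42)/3 = (⅓)*(-420) = -140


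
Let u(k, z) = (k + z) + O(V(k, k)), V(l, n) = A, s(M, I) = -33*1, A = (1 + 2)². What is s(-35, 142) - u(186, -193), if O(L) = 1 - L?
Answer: -18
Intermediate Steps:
A = 9 (A = 3² = 9)
s(M, I) = -33
V(l, n) = 9
u(k, z) = -8 + k + z (u(k, z) = (k + z) + (1 - 1*9) = (k + z) + (1 - 9) = (k + z) - 8 = -8 + k + z)
s(-35, 142) - u(186, -193) = -33 - (-8 + 186 - 193) = -33 - 1*(-15) = -33 + 15 = -18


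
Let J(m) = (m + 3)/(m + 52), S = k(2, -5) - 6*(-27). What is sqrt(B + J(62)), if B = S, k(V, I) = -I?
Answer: sqrt(2177742)/114 ≈ 12.945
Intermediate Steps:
S = 167 (S = -1*(-5) - 6*(-27) = 5 + 162 = 167)
J(m) = (3 + m)/(52 + m)
B = 167
sqrt(B + J(62)) = sqrt(167 + (3 + 62)/(52 + 62)) = sqrt(167 + 65/114) = sqrt(19103/114) = sqrt(2177742)/114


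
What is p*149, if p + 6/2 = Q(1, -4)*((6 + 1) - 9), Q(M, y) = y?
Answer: 745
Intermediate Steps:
p = 5 (p = -3 - 4*((6 + 1) - 9) = -3 - 4*(7 - 9) = -3 - 4*(-2) = -3 + 8 = 5)
p*149 = 5*149 = 745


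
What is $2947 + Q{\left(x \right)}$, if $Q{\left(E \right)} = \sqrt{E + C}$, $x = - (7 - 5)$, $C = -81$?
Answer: $2947 + i \sqrt{83} \approx 2947.0 + 9.1104 i$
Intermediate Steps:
$x = -2$ ($x = \left(-1\right) 2 = -2$)
$Q{\left(E \right)} = \sqrt{-81 + E}$ ($Q{\left(E \right)} = \sqrt{E - 81} = \sqrt{-81 + E}$)
$2947 + Q{\left(x \right)} = 2947 + \sqrt{-81 - 2} = 2947 + \sqrt{-83} = 2947 + i \sqrt{83}$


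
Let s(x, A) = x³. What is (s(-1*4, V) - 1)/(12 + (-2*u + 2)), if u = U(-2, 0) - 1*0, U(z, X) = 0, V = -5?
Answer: -65/14 ≈ -4.6429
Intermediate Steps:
u = 0 (u = 0 - 1*0 = 0 + 0 = 0)
(s(-1*4, V) - 1)/(12 + (-2*u + 2)) = ((-1*4)³ - 1)/(12 + (-2*0 + 2)) = ((-4)³ - 1)/(12 + (0 + 2)) = (-64 - 1)/(12 + 2) = -65/14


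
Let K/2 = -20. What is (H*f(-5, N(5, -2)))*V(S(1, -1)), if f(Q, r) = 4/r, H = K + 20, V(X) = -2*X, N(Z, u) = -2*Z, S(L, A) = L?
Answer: -16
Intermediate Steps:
K = -40 (K = 2*(-20) = -40)
H = -20 (H = -40 + 20 = -20)
(H*f(-5, N(5, -2)))*V(S(1, -1)) = (-80/((-2*5)))*(-2*1) = -80/(-10)*(-2) = -80*(-1)/10*(-2) = -20*(-⅖)*(-2) = 8*(-2) = -16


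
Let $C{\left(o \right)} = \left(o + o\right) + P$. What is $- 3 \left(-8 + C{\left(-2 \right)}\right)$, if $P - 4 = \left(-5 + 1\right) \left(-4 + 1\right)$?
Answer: $-12$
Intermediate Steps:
$P = 16$ ($P = 4 + \left(-5 + 1\right) \left(-4 + 1\right) = 4 - -12 = 4 + 12 = 16$)
$C{\left(o \right)} = 16 + 2 o$ ($C{\left(o \right)} = \left(o + o\right) + 16 = 2 o + 16 = 16 + 2 o$)
$- 3 \left(-8 + C{\left(-2 \right)}\right) = - 3 \left(-8 + \left(16 + 2 \left(-2\right)\right)\right) = - 3 \left(-8 + \left(16 - 4\right)\right) = - 3 \left(-8 + 12\right) = \left(-3\right) 4 = -12$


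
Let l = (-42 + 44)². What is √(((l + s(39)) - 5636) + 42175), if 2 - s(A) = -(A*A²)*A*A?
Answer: 14*√460514 ≈ 9500.6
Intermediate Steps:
l = 4 (l = 2² = 4)
s(A) = 2 + A⁵ (s(A) = 2 - (-1)*((A*A²)*A)*A = 2 - (-1)*(A³*A)*A = 2 - (-1)*A⁴*A = 2 - (-1)*A⁵ = 2 + A⁵)
√(((l + s(39)) - 5636) + 42175) = √(((4 + (2 + 39⁵)) - 5636) + 42175) = √(((4 + (2 + 90224199)) - 5636) + 42175) = √(((4 + 90224201) - 5636) + 42175) = √((90224205 - 5636) + 42175) = √(90218569 + 42175) = √90260744 = 14*√460514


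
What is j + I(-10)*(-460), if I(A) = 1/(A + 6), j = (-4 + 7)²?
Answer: 124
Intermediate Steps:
j = 9 (j = 3² = 9)
I(A) = 1/(6 + A)
j + I(-10)*(-460) = 9 - 460/(6 - 10) = 9 - 460/(-4) = 9 - ¼*(-460) = 9 + 115 = 124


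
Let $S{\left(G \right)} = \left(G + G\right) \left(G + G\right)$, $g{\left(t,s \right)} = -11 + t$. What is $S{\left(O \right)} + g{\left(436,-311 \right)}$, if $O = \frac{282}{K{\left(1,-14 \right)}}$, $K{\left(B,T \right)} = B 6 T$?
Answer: $\frac{23034}{49} \approx 470.08$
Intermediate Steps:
$K{\left(B,T \right)} = 6 B T$
$O = - \frac{47}{14}$ ($O = \frac{282}{6 \cdot 1 \left(-14\right)} = \frac{282}{-84} = 282 \left(- \frac{1}{84}\right) = - \frac{47}{14} \approx -3.3571$)
$S{\left(G \right)} = 4 G^{2}$ ($S{\left(G \right)} = 2 G 2 G = 4 G^{2}$)
$S{\left(O \right)} + g{\left(436,-311 \right)} = 4 \left(- \frac{47}{14}\right)^{2} + \left(-11 + 436\right) = 4 \cdot \frac{2209}{196} + 425 = \frac{2209}{49} + 425 = \frac{23034}{49}$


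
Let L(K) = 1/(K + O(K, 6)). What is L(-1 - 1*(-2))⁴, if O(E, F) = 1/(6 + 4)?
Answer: 10000/14641 ≈ 0.68301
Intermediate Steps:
O(E, F) = ⅒ (O(E, F) = 1/10 = ⅒)
L(K) = 1/(⅒ + K) (L(K) = 1/(K + ⅒) = 1/(⅒ + K))
L(-1 - 1*(-2))⁴ = (10/(1 + 10*(-1 - 1*(-2))))⁴ = (10/(1 + 10*(-1 + 2)))⁴ = (10/(1 + 10*1))⁴ = (10/(1 + 10))⁴ = (10/11)⁴ = 10000/14641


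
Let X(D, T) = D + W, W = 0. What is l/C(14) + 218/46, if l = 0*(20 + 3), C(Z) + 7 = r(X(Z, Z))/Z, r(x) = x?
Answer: 109/23 ≈ 4.7391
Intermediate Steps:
X(D, T) = D (X(D, T) = D + 0 = D)
C(Z) = -6 (C(Z) = -7 + Z/Z = -7 + 1 = -6)
l = 0 (l = 0*23 = 0)
l/C(14) + 218/46 = 0/(-6) + 218/46 = 0*(-⅙) + 218*(1/46) = 0 + 109/23 = 109/23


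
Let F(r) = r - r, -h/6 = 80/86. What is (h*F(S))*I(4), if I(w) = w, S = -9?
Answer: 0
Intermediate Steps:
h = -240/43 (h = -480/86 = -6*40/43 = -240/43 ≈ -5.5814)
F(r) = 0
(h*F(S))*I(4) = -240/43*0*4 = 0*4 = 0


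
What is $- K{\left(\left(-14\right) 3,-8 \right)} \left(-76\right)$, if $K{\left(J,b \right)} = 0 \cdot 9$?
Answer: $0$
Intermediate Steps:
$K{\left(J,b \right)} = 0$
$- K{\left(\left(-14\right) 3,-8 \right)} \left(-76\right) = - 0 \left(-76\right) = \left(-1\right) 0 = 0$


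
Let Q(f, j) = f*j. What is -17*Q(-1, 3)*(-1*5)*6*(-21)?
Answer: 32130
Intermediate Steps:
-17*Q(-1, 3)*(-1*5)*6*(-21) = -17*(-1*3)*(-1*5)*6*(-21) = -17*(-3*(-5))*6*(-21) = -255*6*(-21) = -17*90*(-21) = -1530*(-21) = 32130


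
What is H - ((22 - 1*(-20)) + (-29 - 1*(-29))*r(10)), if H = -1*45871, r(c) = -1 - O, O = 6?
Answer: -45913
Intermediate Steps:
r(c) = -7 (r(c) = -1 - 1*6 = -1 - 6 = -7)
H = -45871
H - ((22 - 1*(-20)) + (-29 - 1*(-29))*r(10)) = -45871 - ((22 - 1*(-20)) + (-29 - 1*(-29))*(-7)) = -45871 - ((22 + 20) + (-29 + 29)*(-7)) = -45871 - (42 + 0*(-7)) = -45871 - (42 + 0) = -45871 - 1*42 = -45871 - 42 = -45913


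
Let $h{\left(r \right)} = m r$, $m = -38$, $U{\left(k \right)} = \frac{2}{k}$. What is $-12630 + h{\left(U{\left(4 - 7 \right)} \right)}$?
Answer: $- \frac{37814}{3} \approx -12605.0$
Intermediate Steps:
$h{\left(r \right)} = - 38 r$
$-12630 + h{\left(U{\left(4 - 7 \right)} \right)} = -12630 - 38 \frac{2}{4 - 7} = -12630 - 38 \frac{2}{-3} = -12630 - 38 \cdot 2 \left(- \frac{1}{3}\right) = -12630 - - \frac{76}{3} = -12630 + \frac{76}{3} = - \frac{37814}{3}$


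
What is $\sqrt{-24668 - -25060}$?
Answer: $14 \sqrt{2} \approx 19.799$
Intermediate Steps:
$\sqrt{-24668 - -25060} = \sqrt{-24668 + 25060} = \sqrt{392} = 14 \sqrt{2}$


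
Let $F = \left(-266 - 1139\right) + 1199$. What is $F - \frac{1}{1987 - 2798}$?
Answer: $- \frac{167065}{811} \approx -206.0$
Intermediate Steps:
$F = -206$ ($F = -1405 + 1199 = -206$)
$F - \frac{1}{1987 - 2798} = -206 - \frac{1}{1987 - 2798} = -206 - \frac{1}{-811} = -206 - - \frac{1}{811} = -206 + \frac{1}{811} = - \frac{167065}{811}$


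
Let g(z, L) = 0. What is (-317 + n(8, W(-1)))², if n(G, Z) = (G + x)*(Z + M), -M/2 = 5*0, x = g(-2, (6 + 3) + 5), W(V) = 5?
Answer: 76729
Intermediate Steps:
x = 0
M = 0 (M = -10*0 = -2*0 = 0)
n(G, Z) = G*Z (n(G, Z) = (G + 0)*(Z + 0) = G*Z)
(-317 + n(8, W(-1)))² = (-317 + 8*5)² = (-317 + 40)² = (-277)² = 76729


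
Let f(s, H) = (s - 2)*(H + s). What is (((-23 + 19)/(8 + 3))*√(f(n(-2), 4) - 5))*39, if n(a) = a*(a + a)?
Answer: -156*√67/11 ≈ -116.08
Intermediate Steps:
n(a) = 2*a² (n(a) = a*(2*a) = 2*a²)
f(s, H) = (-2 + s)*(H + s)
(((-23 + 19)/(8 + 3))*√(f(n(-2), 4) - 5))*39 = (((-23 + 19)/(8 + 3))*√(((2*(-2)²)² - 2*4 - 4*(-2)² + 4*(2*(-2)²)) - 5))*39 = ((-4/11)*√(((2*4)² - 8 - 4*4 + 4*(2*4)) - 5))*39 = ((-4*1/11)*√((8² - 8 - 2*8 + 4*8) - 5))*39 = -4*√((64 - 8 - 16 + 32) - 5)/11*39 = -4*√(72 - 5)/11*39 = -4*√67/11*39 = -156*√67/11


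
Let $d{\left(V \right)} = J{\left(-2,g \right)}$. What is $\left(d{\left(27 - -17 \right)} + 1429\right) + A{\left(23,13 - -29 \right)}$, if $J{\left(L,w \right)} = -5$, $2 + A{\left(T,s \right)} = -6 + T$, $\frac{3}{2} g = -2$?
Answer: $1439$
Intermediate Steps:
$g = - \frac{4}{3}$ ($g = \frac{2}{3} \left(-2\right) = - \frac{4}{3} \approx -1.3333$)
$A{\left(T,s \right)} = -8 + T$ ($A{\left(T,s \right)} = -2 + \left(-6 + T\right) = -8 + T$)
$d{\left(V \right)} = -5$
$\left(d{\left(27 - -17 \right)} + 1429\right) + A{\left(23,13 - -29 \right)} = \left(-5 + 1429\right) + \left(-8 + 23\right) = 1424 + 15 = 1439$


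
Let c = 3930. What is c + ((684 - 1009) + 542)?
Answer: 4147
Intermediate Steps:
c + ((684 - 1009) + 542) = 3930 + ((684 - 1009) + 542) = 3930 + (-325 + 542) = 3930 + 217 = 4147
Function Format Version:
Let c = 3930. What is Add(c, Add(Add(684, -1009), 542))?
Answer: 4147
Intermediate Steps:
Add(c, Add(Add(684, -1009), 542)) = Add(3930, Add(Add(684, -1009), 542)) = Add(3930, Add(-325, 542)) = Add(3930, 217) = 4147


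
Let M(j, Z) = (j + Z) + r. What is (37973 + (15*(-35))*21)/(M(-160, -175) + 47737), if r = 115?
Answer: 26948/47517 ≈ 0.56712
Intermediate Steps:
M(j, Z) = 115 + Z + j (M(j, Z) = (j + Z) + 115 = (Z + j) + 115 = 115 + Z + j)
(37973 + (15*(-35))*21)/(M(-160, -175) + 47737) = (37973 + (15*(-35))*21)/((115 - 175 - 160) + 47737) = (37973 - 525*21)/(-220 + 47737) = (37973 - 11025)/47517 = 26948*(1/47517) = 26948/47517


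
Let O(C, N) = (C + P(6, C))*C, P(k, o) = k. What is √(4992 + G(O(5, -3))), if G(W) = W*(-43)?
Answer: √2627 ≈ 51.254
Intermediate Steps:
O(C, N) = C*(6 + C) (O(C, N) = (C + 6)*C = (6 + C)*C = C*(6 + C))
G(W) = -43*W
√(4992 + G(O(5, -3))) = √(4992 - 215*(6 + 5)) = √(4992 - 215*11) = √(4992 - 43*55) = √(4992 - 2365) = √2627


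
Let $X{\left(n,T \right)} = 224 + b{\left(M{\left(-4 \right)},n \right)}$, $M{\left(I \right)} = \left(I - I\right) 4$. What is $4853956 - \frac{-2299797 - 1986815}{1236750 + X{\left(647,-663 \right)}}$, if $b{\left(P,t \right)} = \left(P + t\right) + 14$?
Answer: $\frac{6007430120672}{1237635} \approx 4.854 \cdot 10^{6}$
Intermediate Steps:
$M{\left(I \right)} = 0$ ($M{\left(I \right)} = 0 \cdot 4 = 0$)
$b{\left(P,t \right)} = 14 + P + t$
$X{\left(n,T \right)} = 238 + n$ ($X{\left(n,T \right)} = 224 + \left(14 + 0 + n\right) = 224 + \left(14 + n\right) = 238 + n$)
$4853956 - \frac{-2299797 - 1986815}{1236750 + X{\left(647,-663 \right)}} = 4853956 - \frac{-2299797 - 1986815}{1236750 + \left(238 + 647\right)} = 4853956 - - \frac{4286612}{1236750 + 885} = 4853956 - - \frac{4286612}{1237635} = 4853956 + \frac{4286612}{1237635} = \frac{6007430120672}{1237635}$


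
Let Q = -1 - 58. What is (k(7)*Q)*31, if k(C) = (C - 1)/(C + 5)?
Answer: -1829/2 ≈ -914.50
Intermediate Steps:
k(C) = (-1 + C)/(5 + C)
Q = -59
(k(7)*Q)*31 = (((-1 + 7)/(5 + 7))*(-59))*31 = ((6/12)*(-59))*31 = (((1/12)*6)*(-59))*31 = ((1/2)*(-59))*31 = -59/2*31 = -1829/2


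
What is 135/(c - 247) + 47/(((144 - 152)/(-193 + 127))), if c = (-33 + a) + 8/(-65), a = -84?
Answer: 2292123/5917 ≈ 387.38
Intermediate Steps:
c = -7613/65 (c = (-33 - 84) + 8/(-65) = -117 + 8*(-1/65) = -117 - 8/65 = -7613/65 ≈ -117.12)
135/(c - 247) + 47/(((144 - 152)/(-193 + 127))) = 135/(-7613/65 - 247) + 47/(((144 - 152)/(-193 + 127))) = 135/(-23668/65) + 47/((-8/(-66))) = 135*(-65/23668) + 47/((-8*(-1/66))) = -8775/23668 + 47/(4/33) = -8775/23668 + 47*(33/4) = -8775/23668 + 1551/4 = 2292123/5917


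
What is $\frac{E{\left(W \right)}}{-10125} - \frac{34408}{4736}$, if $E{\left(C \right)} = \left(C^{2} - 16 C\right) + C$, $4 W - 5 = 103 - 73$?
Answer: $- \frac{174061}{23976} \approx -7.2598$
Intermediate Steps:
$W = \frac{35}{4}$ ($W = \frac{5}{4} + \frac{103 - 73}{4} = \frac{5}{4} + \frac{1}{4} \cdot 30 = \frac{5}{4} + \frac{15}{2} = \frac{35}{4} \approx 8.75$)
$E{\left(C \right)} = C^{2} - 15 C$
$\frac{E{\left(W \right)}}{-10125} - \frac{34408}{4736} = \frac{\frac{35}{4} \left(-15 + \frac{35}{4}\right)}{-10125} - \frac{34408}{4736} = \frac{35}{4} \left(- \frac{25}{4}\right) \left(- \frac{1}{10125}\right) - \frac{4301}{592} = \left(- \frac{875}{16}\right) \left(- \frac{1}{10125}\right) - \frac{4301}{592} = \frac{7}{1296} - \frac{4301}{592} = - \frac{174061}{23976}$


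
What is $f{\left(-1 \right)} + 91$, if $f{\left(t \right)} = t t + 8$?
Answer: $100$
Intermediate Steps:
$f{\left(t \right)} = 8 + t^{2}$ ($f{\left(t \right)} = t^{2} + 8 = 8 + t^{2}$)
$f{\left(-1 \right)} + 91 = \left(8 + \left(-1\right)^{2}\right) + 91 = \left(8 + 1\right) + 91 = 9 + 91 = 100$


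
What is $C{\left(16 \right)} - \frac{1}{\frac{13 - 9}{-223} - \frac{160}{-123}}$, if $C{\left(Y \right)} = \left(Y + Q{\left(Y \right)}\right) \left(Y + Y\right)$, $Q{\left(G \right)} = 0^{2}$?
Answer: $\frac{17988827}{35188} \approx 511.22$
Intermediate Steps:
$Q{\left(G \right)} = 0$
$C{\left(Y \right)} = 2 Y^{2}$ ($C{\left(Y \right)} = \left(Y + 0\right) \left(Y + Y\right) = Y 2 Y = 2 Y^{2}$)
$C{\left(16 \right)} - \frac{1}{\frac{13 - 9}{-223} - \frac{160}{-123}} = 2 \cdot 16^{2} - \frac{1}{\frac{13 - 9}{-223} - \frac{160}{-123}} = 2 \cdot 256 - \frac{1}{\left(13 - 9\right) \left(- \frac{1}{223}\right) - - \frac{160}{123}} = 512 - \frac{1}{4 \left(- \frac{1}{223}\right) + \frac{160}{123}} = 512 - \frac{1}{- \frac{4}{223} + \frac{160}{123}} = 512 - \frac{1}{\frac{35188}{27429}} = 512 - \frac{27429}{35188} = \frac{17988827}{35188}$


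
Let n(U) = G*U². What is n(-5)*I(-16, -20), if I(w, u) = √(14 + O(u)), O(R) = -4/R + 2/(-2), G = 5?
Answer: 25*√330 ≈ 454.15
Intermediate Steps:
O(R) = -1 - 4/R (O(R) = -4/R + 2*(-½) = -4/R - 1 = -1 - 4/R)
n(U) = 5*U²
I(w, u) = √(14 + (-4 - u)/u)
n(-5)*I(-16, -20) = (5*(-5)²)*√(13 - 4/(-20)) = (5*25)*√(13 - 4*(-1/20)) = 125*√(13 + ⅕) = 125*√(66/5) = 125*(√330/5) = 25*√330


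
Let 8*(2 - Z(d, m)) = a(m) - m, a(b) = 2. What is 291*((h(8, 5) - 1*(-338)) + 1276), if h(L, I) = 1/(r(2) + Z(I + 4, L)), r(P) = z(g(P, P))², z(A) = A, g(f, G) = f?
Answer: 4227454/9 ≈ 4.6972e+5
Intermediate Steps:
Z(d, m) = 7/4 + m/8 (Z(d, m) = 2 - (2 - m)/8 = 2 + (-¼ + m/8) = 7/4 + m/8)
r(P) = P²
h(L, I) = 1/(23/4 + L/8) (h(L, I) = 1/(2² + (7/4 + L/8)) = 1/(4 + (7/4 + L/8)) = 1/(23/4 + L/8))
291*((h(8, 5) - 1*(-338)) + 1276) = 291*((8/(46 + 8) - 1*(-338)) + 1276) = 291*((8/54 + 338) + 1276) = 291*((8*(1/54) + 338) + 1276) = 291*((4/27 + 338) + 1276) = 291*(9130/27 + 1276) = 291*(43582/27) = 4227454/9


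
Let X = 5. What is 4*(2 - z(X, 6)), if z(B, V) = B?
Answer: -12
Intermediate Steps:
4*(2 - z(X, 6)) = 4*(2 - 1*5) = 4*(2 - 5) = 4*(-3) = -12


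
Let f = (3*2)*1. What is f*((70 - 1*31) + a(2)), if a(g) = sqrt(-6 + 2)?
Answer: 234 + 12*I ≈ 234.0 + 12.0*I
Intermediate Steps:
a(g) = 2*I (a(g) = sqrt(-4) = 2*I)
f = 6 (f = 6*1 = 6)
f*((70 - 1*31) + a(2)) = 6*((70 - 1*31) + 2*I) = 6*((70 - 31) + 2*I) = 6*(39 + 2*I) = 234 + 12*I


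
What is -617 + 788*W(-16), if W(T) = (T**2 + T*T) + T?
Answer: 390231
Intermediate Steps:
W(T) = T + 2*T**2 (W(T) = (T**2 + T**2) + T = 2*T**2 + T = T + 2*T**2)
-617 + 788*W(-16) = -617 + 788*(-16*(1 + 2*(-16))) = -617 + 788*(-16*(1 - 32)) = -617 + 788*(-16*(-31)) = -617 + 788*496 = -617 + 390848 = 390231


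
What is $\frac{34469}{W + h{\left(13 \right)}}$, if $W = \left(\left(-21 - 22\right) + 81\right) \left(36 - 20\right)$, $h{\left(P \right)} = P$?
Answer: $\frac{34469}{621} \approx 55.506$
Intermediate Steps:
$W = 608$ ($W = \left(\left(-21 - 22\right) + 81\right) 16 = \left(-43 + 81\right) 16 = 38 \cdot 16 = 608$)
$\frac{34469}{W + h{\left(13 \right)}} = \frac{34469}{608 + 13} = \frac{34469}{621}$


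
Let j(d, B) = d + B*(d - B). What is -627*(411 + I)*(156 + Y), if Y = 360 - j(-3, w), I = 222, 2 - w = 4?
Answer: -205192647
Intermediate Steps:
w = -2 (w = 2 - 1*4 = 2 - 4 = -2)
Y = 361 (Y = 360 - (-3 - 1*(-2)² - 2*(-3)) = 360 - (-3 - 1*4 + 6) = 360 - (-3 - 4 + 6) = 360 - 1*(-1) = 360 + 1 = 361)
-627*(411 + I)*(156 + Y) = -627*(411 + 222)*(156 + 361) = -396891*517 = -627*327261 = -205192647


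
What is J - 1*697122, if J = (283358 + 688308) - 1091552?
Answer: -817008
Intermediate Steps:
J = -119886 (J = 971666 - 1091552 = -119886)
J - 1*697122 = -119886 - 1*697122 = -119886 - 697122 = -817008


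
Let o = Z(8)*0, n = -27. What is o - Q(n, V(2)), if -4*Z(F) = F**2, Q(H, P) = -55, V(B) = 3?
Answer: 55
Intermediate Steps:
Z(F) = -F**2/4
o = 0 (o = -1/4*8**2*0 = -1/4*64*0 = -16*0 = 0)
o - Q(n, V(2)) = 0 - 1*(-55) = 0 + 55 = 55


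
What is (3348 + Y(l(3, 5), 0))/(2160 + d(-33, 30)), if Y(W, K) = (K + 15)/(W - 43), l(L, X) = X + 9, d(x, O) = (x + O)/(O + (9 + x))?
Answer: 194154/125251 ≈ 1.5501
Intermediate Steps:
d(x, O) = (O + x)/(9 + O + x)
l(L, X) = 9 + X
Y(W, K) = (15 + K)/(-43 + W)
(3348 + Y(l(3, 5), 0))/(2160 + d(-33, 30)) = (3348 + (15 + 0)/(-43 + (9 + 5)))/(2160 + (30 - 33)/(9 + 30 - 33)) = (3348 + 15/(-43 + 14))/(2160 - 3/6) = (3348 + 15/(-29))/(2160 + (⅙)*(-3)) = (3348 - 1/29*15)/(2160 - ½) = (3348 - 15/29)/(4319/2) = (97077/29)*(2/4319) = 194154/125251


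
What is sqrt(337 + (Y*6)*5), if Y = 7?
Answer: sqrt(547) ≈ 23.388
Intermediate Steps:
sqrt(337 + (Y*6)*5) = sqrt(337 + (7*6)*5) = sqrt(337 + 42*5) = sqrt(337 + 210) = sqrt(547)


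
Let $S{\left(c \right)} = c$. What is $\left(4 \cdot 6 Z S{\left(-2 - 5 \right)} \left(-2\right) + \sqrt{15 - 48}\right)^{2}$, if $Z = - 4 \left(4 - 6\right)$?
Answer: $\left(2688 + i \sqrt{33}\right)^{2} \approx 7.2253 \cdot 10^{6} + 3.088 \cdot 10^{4} i$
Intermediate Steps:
$Z = 8$ ($Z = - 4 \left(4 - 6\right) = \left(-4\right) \left(-2\right) = 8$)
$\left(4 \cdot 6 Z S{\left(-2 - 5 \right)} \left(-2\right) + \sqrt{15 - 48}\right)^{2} = \left(4 \cdot 6 \cdot 8 \left(-2 - 5\right) \left(-2\right) + \sqrt{15 - 48}\right)^{2} = \left(4 \cdot 48 \left(-7\right) \left(-2\right) + \sqrt{-33}\right)^{2} = \left(4 \left(-336\right) \left(-2\right) + i \sqrt{33}\right)^{2} = \left(\left(-1344\right) \left(-2\right) + i \sqrt{33}\right)^{2} = \left(2688 + i \sqrt{33}\right)^{2}$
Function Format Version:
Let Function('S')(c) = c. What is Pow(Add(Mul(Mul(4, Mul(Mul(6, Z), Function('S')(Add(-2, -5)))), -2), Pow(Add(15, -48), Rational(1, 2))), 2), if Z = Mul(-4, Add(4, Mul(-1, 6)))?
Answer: Pow(Add(2688, Mul(I, Pow(33, Rational(1, 2)))), 2) ≈ Add(7.2253e+6, Mul(3.088e+4, I))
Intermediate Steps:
Z = 8 (Z = Mul(-4, Add(4, -6)) = Mul(-4, -2) = 8)
Pow(Add(Mul(Mul(4, Mul(Mul(6, Z), Function('S')(Add(-2, -5)))), -2), Pow(Add(15, -48), Rational(1, 2))), 2) = Pow(Add(Mul(Mul(4, Mul(Mul(6, 8), Add(-2, -5))), -2), Pow(Add(15, -48), Rational(1, 2))), 2) = Pow(Add(Mul(Mul(4, Mul(48, -7)), -2), Pow(-33, Rational(1, 2))), 2) = Pow(Add(Mul(Mul(4, -336), -2), Mul(I, Pow(33, Rational(1, 2)))), 2) = Pow(Add(Mul(-1344, -2), Mul(I, Pow(33, Rational(1, 2)))), 2) = Pow(Add(2688, Mul(I, Pow(33, Rational(1, 2)))), 2)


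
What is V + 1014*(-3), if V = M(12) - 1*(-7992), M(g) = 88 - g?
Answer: 5026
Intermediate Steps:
V = 8068 (V = (88 - 1*12) - 1*(-7992) = (88 - 12) + 7992 = 76 + 7992 = 8068)
V + 1014*(-3) = 8068 + 1014*(-3) = 8068 - 3042 = 5026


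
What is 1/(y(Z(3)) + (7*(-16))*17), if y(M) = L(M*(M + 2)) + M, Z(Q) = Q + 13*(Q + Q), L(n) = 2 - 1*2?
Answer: -1/1823 ≈ -0.00054855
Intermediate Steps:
L(n) = 0 (L(n) = 2 - 2 = 0)
Z(Q) = 27*Q (Z(Q) = Q + 13*(2*Q) = Q + 26*Q = 27*Q)
y(M) = M (y(M) = 0 + M = M)
1/(y(Z(3)) + (7*(-16))*17) = 1/(27*3 + (7*(-16))*17) = 1/(81 - 112*17) = 1/(81 - 1904) = 1/(-1823) = -1/1823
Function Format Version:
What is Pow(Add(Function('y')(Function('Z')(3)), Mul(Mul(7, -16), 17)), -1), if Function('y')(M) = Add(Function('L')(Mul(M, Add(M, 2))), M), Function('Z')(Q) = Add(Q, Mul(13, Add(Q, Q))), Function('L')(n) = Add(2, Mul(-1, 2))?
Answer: Rational(-1, 1823) ≈ -0.00054855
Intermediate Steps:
Function('L')(n) = 0 (Function('L')(n) = Add(2, -2) = 0)
Function('Z')(Q) = Mul(27, Q) (Function('Z')(Q) = Add(Q, Mul(13, Mul(2, Q))) = Add(Q, Mul(26, Q)) = Mul(27, Q))
Function('y')(M) = M (Function('y')(M) = Add(0, M) = M)
Pow(Add(Function('y')(Function('Z')(3)), Mul(Mul(7, -16), 17)), -1) = Pow(Add(Mul(27, 3), Mul(Mul(7, -16), 17)), -1) = Pow(Add(81, Mul(-112, 17)), -1) = Pow(Add(81, -1904), -1) = Pow(-1823, -1) = Rational(-1, 1823)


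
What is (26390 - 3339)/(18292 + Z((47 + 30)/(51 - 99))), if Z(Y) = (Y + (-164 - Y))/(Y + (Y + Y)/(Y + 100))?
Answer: 8553373213/6824663852 ≈ 1.2533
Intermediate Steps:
Z(Y) = -164/(Y + 2*Y/(100 + Y)) (Z(Y) = -164/(Y + (2*Y)/(100 + Y)) = -164/(Y + 2*Y/(100 + Y)))
(26390 - 3339)/(18292 + Z((47 + 30)/(51 - 99))) = (26390 - 3339)/(18292 + 164*(-100 - (47 + 30)/(51 - 99))/((((47 + 30)/(51 - 99)))*(102 + (47 + 30)/(51 - 99)))) = 23051/(18292 + 164*(-100 - 77/(-48))/(((77/(-48)))*(102 + 77/(-48)))) = 23051/(18292 + 164*(-100 - 77*(-1)/48)/(((77*(-1/48)))*(102 + 77*(-1/48)))) = 23051/(18292 + 164*(-100 - 1*(-77/48))/((-77/48)*(102 - 77/48))) = 23051/(18292 + 164*(-48/77)*(-100 + 77/48)/(4819/48)) = 23051/(18292 + 164*(-48/77)*(48/4819)*(-4723/48)) = 23051/(18292 + 37179456/371063) = 23051/(6824663852/371063) = 23051*(371063/6824663852) = 8553373213/6824663852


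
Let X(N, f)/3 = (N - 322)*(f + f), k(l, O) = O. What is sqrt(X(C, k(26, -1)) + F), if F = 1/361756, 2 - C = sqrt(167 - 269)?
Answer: sqrt(62816353787719 + 196301105304*I*sqrt(102))/180878 ≈ 43.823 + 0.69138*I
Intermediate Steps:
C = 2 - I*sqrt(102) (C = 2 - sqrt(167 - 269) = 2 - sqrt(-102) = 2 - I*sqrt(102) ≈ 2.0 - 10.1*I)
X(N, f) = 6*f*(-322 + N) (X(N, f) = 3*((N - 322)*(f + f)) = 3*((-322 + N)*(2*f)) = 3*(2*f*(-322 + N)) = 6*f*(-322 + N))
F = 1/361756 ≈ 2.7643e-6
sqrt(X(C, k(26, -1)) + F) = sqrt(6*(-1)*(-322 + (2 - I*sqrt(102))) + 1/361756) = sqrt(6*(-1)*(-320 - I*sqrt(102)) + 1/361756) = sqrt((1920 + 6*I*sqrt(102)) + 1/361756) = sqrt(694571521/361756 + 6*I*sqrt(102))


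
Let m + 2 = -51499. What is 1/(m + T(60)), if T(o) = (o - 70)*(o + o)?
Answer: -1/52701 ≈ -1.8975e-5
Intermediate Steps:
T(o) = 2*o*(-70 + o) (T(o) = (-70 + o)*(2*o) = 2*o*(-70 + o))
m = -51501 (m = -2 - 51499 = -51501)
1/(m + T(60)) = 1/(-51501 + 2*60*(-70 + 60)) = 1/(-51501 + 2*60*(-10)) = 1/(-51501 - 1200) = 1/(-52701) = -1/52701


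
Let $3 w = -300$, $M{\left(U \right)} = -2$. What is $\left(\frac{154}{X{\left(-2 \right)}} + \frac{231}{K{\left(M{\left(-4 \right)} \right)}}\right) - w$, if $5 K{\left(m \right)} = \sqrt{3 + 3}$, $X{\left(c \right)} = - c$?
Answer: $177 + \frac{385 \sqrt{6}}{2} \approx 648.53$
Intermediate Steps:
$K{\left(m \right)} = \frac{\sqrt{6}}{5}$ ($K{\left(m \right)} = \frac{\sqrt{3 + 3}}{5} = \frac{\sqrt{6}}{5}$)
$w = -100$ ($w = \frac{1}{3} \left(-300\right) = -100$)
$\left(\frac{154}{X{\left(-2 \right)}} + \frac{231}{K{\left(M{\left(-4 \right)} \right)}}\right) - w = \left(\frac{154}{\left(-1\right) \left(-2\right)} + \frac{231}{\frac{1}{5} \sqrt{6}}\right) - -100 = \left(\frac{154}{2} + 231 \frac{5 \sqrt{6}}{6}\right) + 100 = \left(154 \cdot \frac{1}{2} + \frac{385 \sqrt{6}}{2}\right) + 100 = \left(77 + \frac{385 \sqrt{6}}{2}\right) + 100 = 177 + \frac{385 \sqrt{6}}{2}$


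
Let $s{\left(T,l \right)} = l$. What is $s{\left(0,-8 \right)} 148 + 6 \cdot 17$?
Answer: $-1082$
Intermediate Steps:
$s{\left(0,-8 \right)} 148 + 6 \cdot 17 = \left(-8\right) 148 + 6 \cdot 17 = -1184 + 102 = -1082$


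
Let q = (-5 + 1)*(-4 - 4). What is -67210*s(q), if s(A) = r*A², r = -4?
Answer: 275292160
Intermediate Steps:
q = 32 (q = -4*(-8) = 32)
s(A) = -4*A²
-67210*s(q) = -(-268840)*32² = -(-268840)*1024 = -67210*(-4096) = 275292160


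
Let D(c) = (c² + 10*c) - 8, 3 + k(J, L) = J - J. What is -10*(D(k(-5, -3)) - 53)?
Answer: 820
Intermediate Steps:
k(J, L) = -3 (k(J, L) = -3 + (J - J) = -3 + 0 = -3)
D(c) = -8 + c² + 10*c
-10*(D(k(-5, -3)) - 53) = -10*((-8 + (-3)² + 10*(-3)) - 53) = -10*((-8 + 9 - 30) - 53) = -10*(-29 - 53) = -10*(-82) = 820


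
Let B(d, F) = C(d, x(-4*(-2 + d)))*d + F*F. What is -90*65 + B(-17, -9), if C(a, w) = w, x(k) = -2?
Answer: -5735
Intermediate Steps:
B(d, F) = F² - 2*d (B(d, F) = -2*d + F*F = -2*d + F² = F² - 2*d)
-90*65 + B(-17, -9) = -90*65 + ((-9)² - 2*(-17)) = -5850 + (81 + 34) = -5850 + 115 = -5735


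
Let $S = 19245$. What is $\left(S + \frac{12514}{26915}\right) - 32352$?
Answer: $- \frac{352762391}{26915} \approx -13107.0$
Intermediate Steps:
$\left(S + \frac{12514}{26915}\right) - 32352 = \left(19245 + \frac{12514}{26915}\right) - 32352 = \frac{517991689}{26915} - 32352 = - \frac{352762391}{26915}$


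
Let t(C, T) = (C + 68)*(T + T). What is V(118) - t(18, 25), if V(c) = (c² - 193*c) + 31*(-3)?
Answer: -13243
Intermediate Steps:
V(c) = -93 + c² - 193*c (V(c) = (c² - 193*c) - 93 = -93 + c² - 193*c)
t(C, T) = 2*T*(68 + C) (t(C, T) = (68 + C)*(2*T) = 2*T*(68 + C))
V(118) - t(18, 25) = (-93 + 118² - 193*118) - 2*25*(68 + 18) = (-93 + 13924 - 22774) - 2*25*86 = -8943 - 1*4300 = -8943 - 4300 = -13243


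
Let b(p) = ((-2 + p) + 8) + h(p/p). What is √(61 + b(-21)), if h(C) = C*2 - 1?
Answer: √47 ≈ 6.8557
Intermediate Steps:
h(C) = -1 + 2*C (h(C) = 2*C - 1 = -1 + 2*C)
b(p) = 7 + p (b(p) = ((-2 + p) + 8) + (-1 + 2*(p/p)) = (6 + p) + (-1 + 2*1) = (6 + p) + (-1 + 2) = (6 + p) + 1 = 7 + p)
√(61 + b(-21)) = √(61 + (7 - 21)) = √(61 - 14) = √47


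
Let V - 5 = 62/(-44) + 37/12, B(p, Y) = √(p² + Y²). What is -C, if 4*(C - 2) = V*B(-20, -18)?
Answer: -2 - 881*√181/264 ≈ -46.896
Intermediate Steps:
B(p, Y) = √(Y² + p²)
V = 881/132 (V = 5 + (62/(-44) + 37/12) = 5 + (62*(-1/44) + 37*(1/12)) = 5 + (-31/22 + 37/12) = 5 + 221/132 = 881/132 ≈ 6.6742)
C = 2 + 881*√181/264 (C = 2 + (881*√((-18)² + (-20)²)/132)/4 = 2 + (881*√(324 + 400)/132)/4 = 2 + (881*√724/132)/4 = 2 + (881*(2*√181)/132)/4 = 2 + (881*√181/66)/4 = 2 + 881*√181/264 ≈ 46.896)
-C = -(2 + 881*√181/264) = -2 - 881*√181/264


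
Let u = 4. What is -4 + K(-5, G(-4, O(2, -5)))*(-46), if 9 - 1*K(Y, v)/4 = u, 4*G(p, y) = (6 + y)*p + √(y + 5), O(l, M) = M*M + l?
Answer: -924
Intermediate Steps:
O(l, M) = l + M² (O(l, M) = M² + l = l + M²)
G(p, y) = √(5 + y)/4 + p*(6 + y)/4 (G(p, y) = ((6 + y)*p + √(y + 5))/4 = (p*(6 + y) + √(5 + y))/4 = (√(5 + y) + p*(6 + y))/4 = √(5 + y)/4 + p*(6 + y)/4)
K(Y, v) = 20 (K(Y, v) = 36 - 4*4 = 36 - 16 = 20)
-4 + K(-5, G(-4, O(2, -5)))*(-46) = -4 + 20*(-46) = -4 - 920 = -924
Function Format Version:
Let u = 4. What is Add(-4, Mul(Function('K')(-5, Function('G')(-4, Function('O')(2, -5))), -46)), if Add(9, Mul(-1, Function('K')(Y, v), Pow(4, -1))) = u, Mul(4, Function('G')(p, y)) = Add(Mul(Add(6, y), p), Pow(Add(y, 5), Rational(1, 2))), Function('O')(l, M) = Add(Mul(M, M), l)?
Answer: -924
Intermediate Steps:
Function('O')(l, M) = Add(l, Pow(M, 2)) (Function('O')(l, M) = Add(Pow(M, 2), l) = Add(l, Pow(M, 2)))
Function('G')(p, y) = Add(Mul(Rational(1, 4), Pow(Add(5, y), Rational(1, 2))), Mul(Rational(1, 4), p, Add(6, y))) (Function('G')(p, y) = Mul(Rational(1, 4), Add(Mul(Add(6, y), p), Pow(Add(y, 5), Rational(1, 2)))) = Mul(Rational(1, 4), Add(Mul(p, Add(6, y)), Pow(Add(5, y), Rational(1, 2)))) = Mul(Rational(1, 4), Add(Pow(Add(5, y), Rational(1, 2)), Mul(p, Add(6, y)))) = Add(Mul(Rational(1, 4), Pow(Add(5, y), Rational(1, 2))), Mul(Rational(1, 4), p, Add(6, y))))
Function('K')(Y, v) = 20 (Function('K')(Y, v) = Add(36, Mul(-4, 4)) = Add(36, -16) = 20)
Add(-4, Mul(Function('K')(-5, Function('G')(-4, Function('O')(2, -5))), -46)) = Add(-4, Mul(20, -46)) = Add(-4, -920) = -924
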